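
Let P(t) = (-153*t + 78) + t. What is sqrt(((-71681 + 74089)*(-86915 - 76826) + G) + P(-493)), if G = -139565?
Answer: I*sqrt(394352879) ≈ 19858.0*I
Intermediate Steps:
P(t) = 78 - 152*t (P(t) = (78 - 153*t) + t = 78 - 152*t)
sqrt(((-71681 + 74089)*(-86915 - 76826) + G) + P(-493)) = sqrt(((-71681 + 74089)*(-86915 - 76826) - 139565) + (78 - 152*(-493))) = sqrt((2408*(-163741) - 139565) + (78 + 74936)) = sqrt((-394288328 - 139565) + 75014) = sqrt(-394427893 + 75014) = sqrt(-394352879) = I*sqrt(394352879)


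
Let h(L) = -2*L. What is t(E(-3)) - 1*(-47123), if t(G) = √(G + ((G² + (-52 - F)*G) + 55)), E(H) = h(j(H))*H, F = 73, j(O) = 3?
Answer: 47123 + I*√1853 ≈ 47123.0 + 43.047*I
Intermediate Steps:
E(H) = -6*H (E(H) = (-2*3)*H = -6*H)
t(G) = √(55 + G² - 124*G) (t(G) = √(G + ((G² + (-52 - 1*73)*G) + 55)) = √(G + ((G² + (-52 - 73)*G) + 55)) = √(G + ((G² - 125*G) + 55)) = √(G + (55 + G² - 125*G)) = √(55 + G² - 124*G))
t(E(-3)) - 1*(-47123) = √(55 + (-6*(-3))² - (-744)*(-3)) - 1*(-47123) = √(55 + 18² - 124*18) + 47123 = √(55 + 324 - 2232) + 47123 = √(-1853) + 47123 = I*√1853 + 47123 = 47123 + I*√1853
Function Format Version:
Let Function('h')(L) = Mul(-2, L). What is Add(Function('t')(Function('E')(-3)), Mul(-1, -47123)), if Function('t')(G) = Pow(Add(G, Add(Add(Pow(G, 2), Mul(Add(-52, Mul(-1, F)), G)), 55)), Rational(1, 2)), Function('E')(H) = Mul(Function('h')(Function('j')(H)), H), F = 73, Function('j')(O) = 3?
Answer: Add(47123, Mul(I, Pow(1853, Rational(1, 2)))) ≈ Add(47123., Mul(43.047, I))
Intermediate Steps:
Function('E')(H) = Mul(-6, H) (Function('E')(H) = Mul(Mul(-2, 3), H) = Mul(-6, H))
Function('t')(G) = Pow(Add(55, Pow(G, 2), Mul(-124, G)), Rational(1, 2)) (Function('t')(G) = Pow(Add(G, Add(Add(Pow(G, 2), Mul(Add(-52, Mul(-1, 73)), G)), 55)), Rational(1, 2)) = Pow(Add(G, Add(Add(Pow(G, 2), Mul(Add(-52, -73), G)), 55)), Rational(1, 2)) = Pow(Add(G, Add(Add(Pow(G, 2), Mul(-125, G)), 55)), Rational(1, 2)) = Pow(Add(G, Add(55, Pow(G, 2), Mul(-125, G))), Rational(1, 2)) = Pow(Add(55, Pow(G, 2), Mul(-124, G)), Rational(1, 2)))
Add(Function('t')(Function('E')(-3)), Mul(-1, -47123)) = Add(Pow(Add(55, Pow(Mul(-6, -3), 2), Mul(-124, Mul(-6, -3))), Rational(1, 2)), Mul(-1, -47123)) = Add(Pow(Add(55, Pow(18, 2), Mul(-124, 18)), Rational(1, 2)), 47123) = Add(Pow(Add(55, 324, -2232), Rational(1, 2)), 47123) = Add(Pow(-1853, Rational(1, 2)), 47123) = Add(Mul(I, Pow(1853, Rational(1, 2))), 47123) = Add(47123, Mul(I, Pow(1853, Rational(1, 2))))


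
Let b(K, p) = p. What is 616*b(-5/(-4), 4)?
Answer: 2464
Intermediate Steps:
616*b(-5/(-4), 4) = 616*4 = 2464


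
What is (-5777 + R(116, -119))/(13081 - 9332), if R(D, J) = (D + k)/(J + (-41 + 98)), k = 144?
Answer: -179217/116219 ≈ -1.5421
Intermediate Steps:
R(D, J) = (144 + D)/(57 + J) (R(D, J) = (D + 144)/(J + (-41 + 98)) = (144 + D)/(J + 57) = (144 + D)/(57 + J))
(-5777 + R(116, -119))/(13081 - 9332) = (-5777 + (144 + 116)/(57 - 119))/(13081 - 9332) = (-5777 + 260/(-62))/3749 = (-5777 - 1/62*260)*(1/3749) = (-5777 - 130/31)*(1/3749) = -179217/31*1/3749 = -179217/116219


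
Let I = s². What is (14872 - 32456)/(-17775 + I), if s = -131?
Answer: 8792/307 ≈ 28.638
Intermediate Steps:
I = 17161 (I = (-131)² = 17161)
(14872 - 32456)/(-17775 + I) = (14872 - 32456)/(-17775 + 17161) = -17584/(-614) = -17584*(-1/614) = 8792/307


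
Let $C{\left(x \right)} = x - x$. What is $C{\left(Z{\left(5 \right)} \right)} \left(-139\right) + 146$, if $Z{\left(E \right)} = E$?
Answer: $146$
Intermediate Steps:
$C{\left(x \right)} = 0$
$C{\left(Z{\left(5 \right)} \right)} \left(-139\right) + 146 = 0 \left(-139\right) + 146 = 0 + 146 = 146$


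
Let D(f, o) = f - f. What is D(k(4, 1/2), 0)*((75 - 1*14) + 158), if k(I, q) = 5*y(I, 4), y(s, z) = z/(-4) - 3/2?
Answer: 0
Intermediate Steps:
y(s, z) = -3/2 - z/4 (y(s, z) = z*(-¼) - 3*½ = -z/4 - 3/2 = -3/2 - z/4)
k(I, q) = -25/2 (k(I, q) = 5*(-3/2 - ¼*4) = 5*(-3/2 - 1) = 5*(-5/2) = -25/2)
D(f, o) = 0
D(k(4, 1/2), 0)*((75 - 1*14) + 158) = 0*((75 - 1*14) + 158) = 0*((75 - 14) + 158) = 0*(61 + 158) = 0*219 = 0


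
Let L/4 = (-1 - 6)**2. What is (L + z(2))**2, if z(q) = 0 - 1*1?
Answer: 38025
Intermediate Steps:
z(q) = -1 (z(q) = 0 - 1 = -1)
L = 196 (L = 4*(-1 - 6)**2 = 4*(-7)**2 = 4*49 = 196)
(L + z(2))**2 = (196 - 1)**2 = 195**2 = 38025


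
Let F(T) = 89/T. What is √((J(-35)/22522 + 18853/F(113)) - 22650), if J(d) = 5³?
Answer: √5170817083517214/2004458 ≈ 35.874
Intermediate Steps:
J(d) = 125
√((J(-35)/22522 + 18853/F(113)) - 22650) = √((125/22522 + 18853/((89/113))) - 22650) = √((125*(1/22522) + 18853/((89*(1/113)))) - 22650) = √((125/22522 + 18853/(89/113)) - 22650) = √((125/22522 + 18853*(113/89)) - 22650) = √((125/22522 + 2130389/89) - 22650) = √(47980632183/2004458 - 22650) = √(2579658483/2004458) = √5170817083517214/2004458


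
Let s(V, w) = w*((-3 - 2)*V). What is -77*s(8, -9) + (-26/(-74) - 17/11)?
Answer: -11282526/407 ≈ -27721.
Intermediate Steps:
s(V, w) = -5*V*w (s(V, w) = w*(-5*V) = -5*V*w)
-77*s(8, -9) + (-26/(-74) - 17/11) = -(-385)*8*(-9) + (-26/(-74) - 17/11) = -77*360 + (-26*(-1/74) - 17*1/11) = -27720 + (13/37 - 17/11) = -27720 - 486/407 = -11282526/407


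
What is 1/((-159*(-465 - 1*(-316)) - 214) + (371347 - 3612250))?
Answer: -1/3217426 ≈ -3.1081e-7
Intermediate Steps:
1/((-159*(-465 - 1*(-316)) - 214) + (371347 - 3612250)) = 1/((-159*(-465 + 316) - 214) - 3240903) = 1/((-159*(-149) - 214) - 3240903) = 1/((23691 - 214) - 3240903) = 1/(23477 - 3240903) = 1/(-3217426) = -1/3217426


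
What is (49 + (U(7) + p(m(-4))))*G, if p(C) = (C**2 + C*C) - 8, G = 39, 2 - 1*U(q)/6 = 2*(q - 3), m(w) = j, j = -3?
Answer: 897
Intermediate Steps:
m(w) = -3
U(q) = 48 - 12*q (U(q) = 12 - 12*(q - 3) = 12 - 12*(-3 + q) = 12 - 6*(-6 + 2*q) = 12 + (36 - 12*q) = 48 - 12*q)
p(C) = -8 + 2*C**2 (p(C) = (C**2 + C**2) - 8 = 2*C**2 - 8 = -8 + 2*C**2)
(49 + (U(7) + p(m(-4))))*G = (49 + ((48 - 12*7) + (-8 + 2*(-3)**2)))*39 = (49 + ((48 - 84) + (-8 + 2*9)))*39 = (49 + (-36 + (-8 + 18)))*39 = (49 + (-36 + 10))*39 = (49 - 26)*39 = 23*39 = 897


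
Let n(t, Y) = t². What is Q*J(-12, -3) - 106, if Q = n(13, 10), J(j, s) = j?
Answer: -2134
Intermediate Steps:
Q = 169 (Q = 13² = 169)
Q*J(-12, -3) - 106 = 169*(-12) - 106 = -2028 - 106 = -2134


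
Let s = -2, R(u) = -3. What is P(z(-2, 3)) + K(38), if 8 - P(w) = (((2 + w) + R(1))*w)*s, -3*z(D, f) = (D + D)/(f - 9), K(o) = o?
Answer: 3770/81 ≈ 46.543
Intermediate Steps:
z(D, f) = -2*D/(3*(-9 + f)) (z(D, f) = -(D + D)/(3*(f - 9)) = -2*D/(3*(-9 + f)))
P(w) = 8 + 2*w*(-1 + w) (P(w) = 8 - ((2 + w) - 3)*w*(-2) = 8 - (-1 + w)*w*(-2) = 8 - w*(-1 + w)*(-2) = 8 - (-2)*w*(-1 + w) = 8 + 2*w*(-1 + w))
P(z(-2, 3)) + K(38) = (8 - (-4)*(-2)/(-27 + 3*3) + 2*(-2*(-2)/(-27 + 3*3))²) + 38 = (8 - (-4)*(-2)/(-27 + 9) + 2*(-2*(-2)/(-27 + 9))²) + 38 = (8 - (-4)*(-2)/(-18) + 2*(-2*(-2)/(-18))²) + 38 = (8 - (-4)*(-2)*(-1)/18 + 2*(-2*(-2)*(-1/18))²) + 38 = (8 - 2*(-2/9) + 2*(-2/9)²) + 38 = (8 + 4/9 + 2*(4/81)) + 38 = (8 + 4/9 + 8/81) + 38 = 692/81 + 38 = 3770/81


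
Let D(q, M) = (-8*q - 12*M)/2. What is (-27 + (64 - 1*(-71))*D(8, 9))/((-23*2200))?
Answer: 11637/50600 ≈ 0.22998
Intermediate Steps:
D(q, M) = -6*M - 4*q (D(q, M) = (-12*M - 8*q)*(1/2) = -6*M - 4*q)
(-27 + (64 - 1*(-71))*D(8, 9))/((-23*2200)) = (-27 + (64 - 1*(-71))*(-6*9 - 4*8))/((-23*2200)) = (-27 + (64 + 71)*(-54 - 32))/(-50600) = (-27 + 135*(-86))*(-1/50600) = (-27 - 11610)*(-1/50600) = -11637*(-1/50600) = 11637/50600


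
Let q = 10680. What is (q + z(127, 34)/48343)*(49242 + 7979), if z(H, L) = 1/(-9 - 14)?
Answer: 679497916951699/1111889 ≈ 6.1112e+8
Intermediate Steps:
z(H, L) = -1/23 (z(H, L) = 1/(-23) = -1/23)
(q + z(127, 34)/48343)*(49242 + 7979) = (10680 - 1/23/48343)*(49242 + 7979) = (10680 - 1/23*1/48343)*57221 = (10680 - 1/1111889)*57221 = (11874974519/1111889)*57221 = 679497916951699/1111889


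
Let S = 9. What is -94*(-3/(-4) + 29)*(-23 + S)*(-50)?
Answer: -1957550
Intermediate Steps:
-94*(-3/(-4) + 29)*(-23 + S)*(-50) = -94*(-3/(-4) + 29)*(-23 + 9)*(-50) = -94*(-¼*(-3) + 29)*(-14)*(-50) = -94*(¾ + 29)*(-14)*(-50) = -5593*(-14)/2*(-50) = -94*(-833/2)*(-50) = 39151*(-50) = -1957550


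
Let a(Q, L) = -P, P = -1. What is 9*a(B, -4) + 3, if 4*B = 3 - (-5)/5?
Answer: 12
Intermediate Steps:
B = 1 (B = (3 - (-5)/5)/4 = (3 - 1*(-1))/4 = (3 + 1)/4 = (¼)*4 = 1)
a(Q, L) = 1 (a(Q, L) = -1*(-1) = 1)
9*a(B, -4) + 3 = 9*1 + 3 = 9 + 3 = 12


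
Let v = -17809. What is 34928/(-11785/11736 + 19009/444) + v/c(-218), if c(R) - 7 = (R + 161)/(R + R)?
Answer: -93812924276804/56443139513 ≈ -1662.1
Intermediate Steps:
c(R) = 7 + (161 + R)/(2*R) (c(R) = 7 + (R + 161)/(R + R) = 7 + (161 + R)/((2*R)) = 7 + (161 + R)*(1/(2*R)) = 7 + (161 + R)/(2*R))
34928/(-11785/11736 + 19009/444) + v/c(-218) = 34928/(-11785/11736 + 19009/444) - 17809*(-436/(161 + 15*(-218))) = 34928/(-11785*1/11736 + 19009*(1/444)) - 17809*(-436/(161 - 3270)) = 34928/(-11785/11736 + 19009/444) - 17809/((½)*(-1/218)*(-3109)) = 34928/(18154757/434232) - 17809/3109/436 = 34928*(434232/18154757) - 17809*436/3109 = 15166855296/18154757 - 7764724/3109 = -93812924276804/56443139513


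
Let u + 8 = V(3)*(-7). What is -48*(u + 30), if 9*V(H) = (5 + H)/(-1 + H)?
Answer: -2720/3 ≈ -906.67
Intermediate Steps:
V(H) = (5 + H)/(9*(-1 + H)) (V(H) = ((5 + H)/(-1 + H))/9 = (5 + H)/(9*(-1 + H)))
u = -100/9 (u = -8 + ((5 + 3)/(9*(-1 + 3)))*(-7) = -8 + ((⅑)*8/2)*(-7) = -8 + ((⅑)*(½)*8)*(-7) = -8 + (4/9)*(-7) = -8 - 28/9 = -100/9 ≈ -11.111)
-48*(u + 30) = -48*(-100/9 + 30) = -48*170/9 = -2720/3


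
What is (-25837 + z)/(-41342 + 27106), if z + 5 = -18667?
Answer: 44509/14236 ≈ 3.1265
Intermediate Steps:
z = -18672 (z = -5 - 18667 = -18672)
(-25837 + z)/(-41342 + 27106) = (-25837 - 18672)/(-41342 + 27106) = -44509/(-14236) = -44509*(-1/14236) = 44509/14236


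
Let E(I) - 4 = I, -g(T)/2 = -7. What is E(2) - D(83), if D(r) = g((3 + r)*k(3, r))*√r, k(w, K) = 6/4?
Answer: 6 - 14*√83 ≈ -121.55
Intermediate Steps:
k(w, K) = 3/2 (k(w, K) = 6*(¼) = 3/2)
g(T) = 14 (g(T) = -2*(-7) = 14)
E(I) = 4 + I
D(r) = 14*√r
E(2) - D(83) = (4 + 2) - 14*√83 = 6 - 14*√83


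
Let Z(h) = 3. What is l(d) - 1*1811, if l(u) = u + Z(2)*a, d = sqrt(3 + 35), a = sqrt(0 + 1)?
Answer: -1808 + sqrt(38) ≈ -1801.8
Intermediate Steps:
a = 1 (a = sqrt(1) = 1)
d = sqrt(38) ≈ 6.1644
l(u) = 3 + u (l(u) = u + 3*1 = u + 3 = 3 + u)
l(d) - 1*1811 = (3 + sqrt(38)) - 1*1811 = (3 + sqrt(38)) - 1811 = -1808 + sqrt(38)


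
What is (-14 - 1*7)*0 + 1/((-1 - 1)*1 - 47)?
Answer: -1/49 ≈ -0.020408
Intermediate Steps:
(-14 - 1*7)*0 + 1/((-1 - 1)*1 - 47) = (-14 - 7)*0 + 1/(-2*1 - 47) = -21*0 + 1/(-2 - 47) = 0 + 1/(-49) = 0 - 1/49 = -1/49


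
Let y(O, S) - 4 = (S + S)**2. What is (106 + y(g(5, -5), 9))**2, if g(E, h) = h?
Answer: 188356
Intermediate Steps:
y(O, S) = 4 + 4*S**2 (y(O, S) = 4 + (S + S)**2 = 4 + (2*S)**2 = 4 + 4*S**2)
(106 + y(g(5, -5), 9))**2 = (106 + (4 + 4*9**2))**2 = (106 + (4 + 4*81))**2 = (106 + (4 + 324))**2 = (106 + 328)**2 = 434**2 = 188356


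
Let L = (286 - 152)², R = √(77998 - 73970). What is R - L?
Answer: -17956 + 2*√1007 ≈ -17893.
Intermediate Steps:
R = 2*√1007 (R = √4028 = 2*√1007 ≈ 63.467)
L = 17956 (L = 134² = 17956)
R - L = 2*√1007 - 1*17956 = 2*√1007 - 17956 = -17956 + 2*√1007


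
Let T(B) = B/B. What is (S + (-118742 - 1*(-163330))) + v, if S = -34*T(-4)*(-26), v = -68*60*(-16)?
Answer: 110752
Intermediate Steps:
T(B) = 1
v = 65280 (v = -4080*(-16) = 65280)
S = 884 (S = -34*1*(-26) = -34*(-26) = 884)
(S + (-118742 - 1*(-163330))) + v = (884 + (-118742 - 1*(-163330))) + 65280 = (884 + (-118742 + 163330)) + 65280 = (884 + 44588) + 65280 = 45472 + 65280 = 110752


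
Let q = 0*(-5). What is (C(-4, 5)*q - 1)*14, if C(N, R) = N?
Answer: -14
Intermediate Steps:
q = 0
(C(-4, 5)*q - 1)*14 = (-4*0 - 1)*14 = (0 - 1)*14 = -1*14 = -14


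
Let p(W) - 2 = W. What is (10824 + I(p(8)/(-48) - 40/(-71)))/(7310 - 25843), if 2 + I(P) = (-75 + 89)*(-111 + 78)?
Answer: -10360/18533 ≈ -0.55900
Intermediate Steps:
p(W) = 2 + W
I(P) = -464 (I(P) = -2 + (-75 + 89)*(-111 + 78) = -2 + 14*(-33) = -2 - 462 = -464)
(10824 + I(p(8)/(-48) - 40/(-71)))/(7310 - 25843) = (10824 - 464)/(7310 - 25843) = 10360/(-18533) = 10360*(-1/18533) = -10360/18533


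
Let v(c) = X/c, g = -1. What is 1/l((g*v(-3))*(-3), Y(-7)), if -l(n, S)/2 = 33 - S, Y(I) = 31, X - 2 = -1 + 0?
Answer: -1/4 ≈ -0.25000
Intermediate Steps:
X = 1 (X = 2 + (-1 + 0) = 2 - 1 = 1)
v(c) = 1/c
l(n, S) = -66 + 2*S (l(n, S) = -2*(33 - S) = -66 + 2*S)
1/l((g*v(-3))*(-3), Y(-7)) = 1/(-66 + 2*31) = 1/(-66 + 62) = 1/(-4) = -1/4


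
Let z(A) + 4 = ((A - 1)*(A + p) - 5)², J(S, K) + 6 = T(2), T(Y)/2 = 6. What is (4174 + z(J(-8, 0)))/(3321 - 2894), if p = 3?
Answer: 5770/427 ≈ 13.513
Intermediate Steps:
T(Y) = 12 (T(Y) = 2*6 = 12)
J(S, K) = 6 (J(S, K) = -6 + 12 = 6)
z(A) = -4 + (-5 + (-1 + A)*(3 + A))² (z(A) = -4 + ((A - 1)*(A + 3) - 5)² = -4 + ((-1 + A)*(3 + A) - 5)² = -4 + (-5 + (-1 + A)*(3 + A))²)
(4174 + z(J(-8, 0)))/(3321 - 2894) = (4174 + (-4 + (8 - 1*6² - 2*6)²))/(3321 - 2894) = (4174 + (-4 + (8 - 1*36 - 12)²))/427 = (4174 + (-4 + (8 - 36 - 12)²))*(1/427) = (4174 + (-4 + (-40)²))*(1/427) = (4174 + (-4 + 1600))*(1/427) = (4174 + 1596)*(1/427) = 5770*(1/427) = 5770/427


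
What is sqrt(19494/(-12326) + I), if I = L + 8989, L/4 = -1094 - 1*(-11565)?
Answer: 2*sqrt(483056790494)/6163 ≈ 225.55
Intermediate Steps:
L = 41884 (L = 4*(-1094 - 1*(-11565)) = 4*(-1094 + 11565) = 4*10471 = 41884)
I = 50873 (I = 41884 + 8989 = 50873)
sqrt(19494/(-12326) + I) = sqrt(19494/(-12326) + 50873) = sqrt(19494*(-1/12326) + 50873) = sqrt(-9747/6163 + 50873) = sqrt(313520552/6163) = 2*sqrt(483056790494)/6163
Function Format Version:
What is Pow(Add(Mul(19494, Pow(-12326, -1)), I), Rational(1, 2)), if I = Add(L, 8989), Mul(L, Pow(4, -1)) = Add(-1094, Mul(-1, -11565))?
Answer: Mul(Rational(2, 6163), Pow(483056790494, Rational(1, 2))) ≈ 225.55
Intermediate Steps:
L = 41884 (L = Mul(4, Add(-1094, Mul(-1, -11565))) = Mul(4, Add(-1094, 11565)) = Mul(4, 10471) = 41884)
I = 50873 (I = Add(41884, 8989) = 50873)
Pow(Add(Mul(19494, Pow(-12326, -1)), I), Rational(1, 2)) = Pow(Add(Mul(19494, Pow(-12326, -1)), 50873), Rational(1, 2)) = Pow(Add(Mul(19494, Rational(-1, 12326)), 50873), Rational(1, 2)) = Pow(Add(Rational(-9747, 6163), 50873), Rational(1, 2)) = Pow(Rational(313520552, 6163), Rational(1, 2)) = Mul(Rational(2, 6163), Pow(483056790494, Rational(1, 2)))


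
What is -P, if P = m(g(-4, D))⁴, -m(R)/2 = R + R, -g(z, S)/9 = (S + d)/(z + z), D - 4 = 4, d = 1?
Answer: -43046721/16 ≈ -2.6904e+6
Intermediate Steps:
D = 8 (D = 4 + 4 = 8)
g(z, S) = -9*(1 + S)/(2*z) (g(z, S) = -9*(S + 1)/(z + z) = -9*(1 + S)/(2*z))
m(R) = -4*R (m(R) = -2*(R + R) = -4*R)
P = 43046721/16 (P = (-18*(-1 - 1*8)/(-4))⁴ = (-18*(-1)*(-1 - 8)/4)⁴ = (-18*(-1)*(-9)/4)⁴ = (-4*81/8)⁴ = (-81/2)⁴ = 43046721/16 ≈ 2.6904e+6)
-P = -1*43046721/16 = -43046721/16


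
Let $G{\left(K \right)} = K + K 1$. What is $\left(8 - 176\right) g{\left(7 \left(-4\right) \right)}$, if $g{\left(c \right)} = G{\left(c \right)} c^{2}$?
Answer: $7375872$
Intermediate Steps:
$G{\left(K \right)} = 2 K$ ($G{\left(K \right)} = K + K = 2 K$)
$g{\left(c \right)} = 2 c^{3}$ ($g{\left(c \right)} = 2 c c^{2} = 2 c^{3}$)
$\left(8 - 176\right) g{\left(7 \left(-4\right) \right)} = \left(8 - 176\right) 2 \left(7 \left(-4\right)\right)^{3} = \left(8 - 176\right) 2 \left(-28\right)^{3} = - 168 \cdot 2 \left(-21952\right) = \left(-168\right) \left(-43904\right) = 7375872$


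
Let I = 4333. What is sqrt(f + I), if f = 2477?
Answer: sqrt(6810) ≈ 82.523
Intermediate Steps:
sqrt(f + I) = sqrt(2477 + 4333) = sqrt(6810)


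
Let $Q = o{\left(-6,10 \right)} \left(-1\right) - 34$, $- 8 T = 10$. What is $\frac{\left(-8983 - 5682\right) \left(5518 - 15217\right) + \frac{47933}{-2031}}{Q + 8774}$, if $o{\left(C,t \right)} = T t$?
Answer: $\frac{577761865904}{35552655} \approx 16251.0$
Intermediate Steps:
$T = - \frac{5}{4}$ ($T = \left(- \frac{1}{8}\right) 10 = - \frac{5}{4} \approx -1.25$)
$o{\left(C,t \right)} = - \frac{5 t}{4}$
$Q = - \frac{43}{2}$ ($Q = \left(- \frac{5}{4}\right) 10 \left(-1\right) - 34 = \left(- \frac{25}{2}\right) \left(-1\right) - 34 = \frac{25}{2} - 34 = - \frac{43}{2} \approx -21.5$)
$\frac{\left(-8983 - 5682\right) \left(5518 - 15217\right) + \frac{47933}{-2031}}{Q + 8774} = \frac{\left(-8983 - 5682\right) \left(5518 - 15217\right) + \frac{47933}{-2031}}{- \frac{43}{2} + 8774} = \frac{\left(-14665\right) \left(-9699\right) + 47933 \left(- \frac{1}{2031}\right)}{\frac{17505}{2}} = \left(142235835 - \frac{47933}{2031}\right) \frac{2}{17505} = \frac{288880932952}{2031} \cdot \frac{2}{17505} = \frac{577761865904}{35552655}$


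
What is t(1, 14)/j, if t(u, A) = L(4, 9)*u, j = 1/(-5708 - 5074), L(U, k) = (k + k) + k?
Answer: -291114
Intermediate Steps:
L(U, k) = 3*k (L(U, k) = 2*k + k = 3*k)
j = -1/10782 (j = 1/(-10782) = -1/10782 ≈ -9.2747e-5)
t(u, A) = 27*u (t(u, A) = (3*9)*u = 27*u)
t(1, 14)/j = (27*1)/(-1/10782) = 27*(-10782) = -291114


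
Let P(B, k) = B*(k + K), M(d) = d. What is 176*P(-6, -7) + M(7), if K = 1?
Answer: 6343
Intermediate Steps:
P(B, k) = B*(1 + k) (P(B, k) = B*(k + 1) = B*(1 + k))
176*P(-6, -7) + M(7) = 176*(-6*(1 - 7)) + 7 = 176*(-6*(-6)) + 7 = 176*36 + 7 = 6336 + 7 = 6343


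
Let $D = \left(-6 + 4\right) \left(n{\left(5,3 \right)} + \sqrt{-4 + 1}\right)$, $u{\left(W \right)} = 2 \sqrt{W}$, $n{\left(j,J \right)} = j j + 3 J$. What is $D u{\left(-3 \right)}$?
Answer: $12 - 136 i \sqrt{3} \approx 12.0 - 235.56 i$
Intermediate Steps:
$n{\left(j,J \right)} = j^{2} + 3 J$
$D = -68 - 2 i \sqrt{3}$ ($D = \left(-6 + 4\right) \left(\left(5^{2} + 3 \cdot 3\right) + \sqrt{-4 + 1}\right) = - 2 \left(\left(25 + 9\right) + \sqrt{-3}\right) = - 2 \left(34 + i \sqrt{3}\right) = -68 - 2 i \sqrt{3} \approx -68.0 - 3.4641 i$)
$D u{\left(-3 \right)} = \left(-68 - 2 i \sqrt{3}\right) 2 \sqrt{-3} = \left(-68 - 2 i \sqrt{3}\right) 2 i \sqrt{3} = 2 i \sqrt{3} \left(-68 - 2 i \sqrt{3}\right)$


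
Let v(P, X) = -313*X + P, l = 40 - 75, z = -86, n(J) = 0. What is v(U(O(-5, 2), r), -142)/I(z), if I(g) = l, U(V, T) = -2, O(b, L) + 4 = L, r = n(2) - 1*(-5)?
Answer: -44444/35 ≈ -1269.8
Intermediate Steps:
r = 5 (r = 0 - 1*(-5) = 0 + 5 = 5)
O(b, L) = -4 + L
l = -35
v(P, X) = P - 313*X
I(g) = -35
v(U(O(-5, 2), r), -142)/I(z) = (-2 - 313*(-142))/(-35) = (-2 + 44446)*(-1/35) = 44444*(-1/35) = -44444/35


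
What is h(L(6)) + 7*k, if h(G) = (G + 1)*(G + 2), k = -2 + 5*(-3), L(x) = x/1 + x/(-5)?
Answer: -1989/25 ≈ -79.560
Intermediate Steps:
L(x) = 4*x/5 (L(x) = x*1 + x*(-1/5) = x - x/5 = 4*x/5)
k = -17 (k = -2 - 15 = -17)
h(G) = (1 + G)*(2 + G)
h(L(6)) + 7*k = (2 + ((4/5)*6)**2 + 3*((4/5)*6)) + 7*(-17) = (2 + (24/5)**2 + 3*(24/5)) - 119 = (2 + 576/25 + 72/5) - 119 = 986/25 - 119 = -1989/25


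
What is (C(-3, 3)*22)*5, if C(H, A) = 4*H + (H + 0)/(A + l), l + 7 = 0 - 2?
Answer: -1265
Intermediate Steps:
l = -9 (l = -7 + (0 - 2) = -7 - 2 = -9)
C(H, A) = 4*H + H/(-9 + A) (C(H, A) = 4*H + (H + 0)/(A - 9) = 4*H + H/(-9 + A))
(C(-3, 3)*22)*5 = (-3*(-35 + 4*3)/(-9 + 3)*22)*5 = (-3*(-35 + 12)/(-6)*22)*5 = (-3*(-⅙)*(-23)*22)*5 = -23/2*22*5 = -253*5 = -1265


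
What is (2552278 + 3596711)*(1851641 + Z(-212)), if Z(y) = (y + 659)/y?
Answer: 2413769921283105/212 ≈ 1.1386e+13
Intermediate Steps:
Z(y) = (659 + y)/y
(2552278 + 3596711)*(1851641 + Z(-212)) = (2552278 + 3596711)*(1851641 + (659 - 212)/(-212)) = 6148989*(1851641 - 1/212*447) = 6148989*(1851641 - 447/212) = 6148989*(392547445/212) = 2413769921283105/212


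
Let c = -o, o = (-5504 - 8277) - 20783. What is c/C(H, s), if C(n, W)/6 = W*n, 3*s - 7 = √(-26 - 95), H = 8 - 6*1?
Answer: 60487/170 - 95051*I/170 ≈ 355.81 - 559.12*I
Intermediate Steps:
o = -34564 (o = -13781 - 20783 = -34564)
H = 2 (H = 8 - 6 = 2)
s = 7/3 + 11*I/3 (s = 7/3 + √(-26 - 95)/3 = 7/3 + √(-121)/3 = 7/3 + (11*I)/3 = 7/3 + 11*I/3 ≈ 2.3333 + 3.6667*I)
C(n, W) = 6*W*n (C(n, W) = 6*(W*n) = 6*W*n)
c = 34564 (c = -1*(-34564) = 34564)
c/C(H, s) = 34564/((6*(7/3 + 11*I/3)*2)) = 34564/(28 + 44*I) = 34564*((28 - 44*I)/2720) = 8641*(28 - 44*I)/680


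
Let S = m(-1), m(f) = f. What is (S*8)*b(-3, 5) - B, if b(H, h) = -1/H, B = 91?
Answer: -281/3 ≈ -93.667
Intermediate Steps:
S = -1
(S*8)*b(-3, 5) - B = (-1*8)*(-1/(-3)) - 1*91 = -(-8)*(-1)/3 - 91 = -8*1/3 - 91 = -8/3 - 91 = -281/3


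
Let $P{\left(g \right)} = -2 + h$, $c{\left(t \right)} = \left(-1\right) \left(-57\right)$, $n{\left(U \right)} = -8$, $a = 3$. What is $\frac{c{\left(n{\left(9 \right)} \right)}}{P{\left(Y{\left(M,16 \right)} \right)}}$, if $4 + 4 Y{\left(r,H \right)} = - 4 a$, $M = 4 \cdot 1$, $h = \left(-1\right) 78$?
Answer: $- \frac{57}{80} \approx -0.7125$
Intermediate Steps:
$h = -78$
$c{\left(t \right)} = 57$
$M = 4$
$Y{\left(r,H \right)} = -4$ ($Y{\left(r,H \right)} = -1 + \frac{\left(-4\right) 3}{4} = -1 + \frac{1}{4} \left(-12\right) = -1 - 3 = -4$)
$P{\left(g \right)} = -80$ ($P{\left(g \right)} = -2 - 78 = -80$)
$\frac{c{\left(n{\left(9 \right)} \right)}}{P{\left(Y{\left(M,16 \right)} \right)}} = \frac{57}{-80} = 57 \left(- \frac{1}{80}\right) = - \frac{57}{80}$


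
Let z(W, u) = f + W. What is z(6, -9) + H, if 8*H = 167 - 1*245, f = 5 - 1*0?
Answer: 5/4 ≈ 1.2500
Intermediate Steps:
f = 5 (f = 5 + 0 = 5)
z(W, u) = 5 + W
H = -39/4 (H = (167 - 1*245)/8 = (167 - 245)/8 = (1/8)*(-78) = -39/4 ≈ -9.7500)
z(6, -9) + H = (5 + 6) - 39/4 = 11 - 39/4 = 5/4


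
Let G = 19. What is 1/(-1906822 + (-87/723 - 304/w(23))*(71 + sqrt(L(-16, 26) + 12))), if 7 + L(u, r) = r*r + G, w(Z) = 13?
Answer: -18733152655321/35752046661853757869 + 2307172530*sqrt(7)/35752046661853757869 ≈ -5.2380e-7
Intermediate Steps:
L(u, r) = 12 + r**2 (L(u, r) = -7 + (r*r + 19) = -7 + (r**2 + 19) = -7 + (19 + r**2) = 12 + r**2)
1/(-1906822 + (-87/723 - 304/w(23))*(71 + sqrt(L(-16, 26) + 12))) = 1/(-1906822 + (-87/723 - 304/13)*(71 + sqrt((12 + 26**2) + 12))) = 1/(-1906822 + (-87*1/723 - 304*1/13)*(71 + sqrt((12 + 676) + 12))) = 1/(-1906822 + (-29/241 - 304/13)*(71 + sqrt(688 + 12))) = 1/(-1906822 - 73641*(71 + sqrt(700))/3133) = 1/(-1906822 - 73641*(71 + 10*sqrt(7))/3133) = 1/(-1906822 + (-5228511/3133 - 736410*sqrt(7)/3133)) = 1/(-5979301837/3133 - 736410*sqrt(7)/3133)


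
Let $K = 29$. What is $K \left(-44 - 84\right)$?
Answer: $-3712$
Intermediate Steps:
$K \left(-44 - 84\right) = 29 \left(-44 - 84\right) = 29 \left(-128\right) = -3712$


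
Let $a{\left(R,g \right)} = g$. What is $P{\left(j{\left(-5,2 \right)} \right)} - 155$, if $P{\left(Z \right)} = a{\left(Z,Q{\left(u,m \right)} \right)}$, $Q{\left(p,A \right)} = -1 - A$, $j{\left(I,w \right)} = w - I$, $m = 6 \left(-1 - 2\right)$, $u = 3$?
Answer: $-138$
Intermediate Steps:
$m = -18$ ($m = 6 \left(-3\right) = -18$)
$P{\left(Z \right)} = 17$ ($P{\left(Z \right)} = -1 - -18 = -1 + 18 = 17$)
$P{\left(j{\left(-5,2 \right)} \right)} - 155 = 17 - 155 = -138$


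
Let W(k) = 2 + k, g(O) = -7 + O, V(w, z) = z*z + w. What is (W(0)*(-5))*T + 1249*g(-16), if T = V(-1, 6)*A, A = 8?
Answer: -31527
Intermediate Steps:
V(w, z) = w + z**2 (V(w, z) = z**2 + w = w + z**2)
T = 280 (T = (-1 + 6**2)*8 = (-1 + 36)*8 = 35*8 = 280)
(W(0)*(-5))*T + 1249*g(-16) = ((2 + 0)*(-5))*280 + 1249*(-7 - 16) = (2*(-5))*280 + 1249*(-23) = -10*280 - 28727 = -2800 - 28727 = -31527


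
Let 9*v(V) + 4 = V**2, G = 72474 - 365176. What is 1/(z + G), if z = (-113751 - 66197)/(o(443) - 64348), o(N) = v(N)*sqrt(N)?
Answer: -30219619846642773/8845344862977084445598 + 980941535*sqrt(443)/4422672431488542222799 ≈ -3.4164e-6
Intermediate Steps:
G = -292702
v(V) = -4/9 + V**2/9
o(N) = sqrt(N)*(-4/9 + N**2/9) (o(N) = (-4/9 + N**2/9)*sqrt(N) = sqrt(N)*(-4/9 + N**2/9))
z = -179948/(-64348 + 21805*sqrt(443)) (z = (-113751 - 66197)/(sqrt(443)*(-4 + 443**2)/9 - 64348) = -179948/(sqrt(443)*(-4 + 196249)/9 - 64348) = -179948/((1/9)*sqrt(443)*196245 - 64348) = -179948/(21805*sqrt(443) - 64348) = -179948/(-64348 + 21805*sqrt(443)) ≈ -0.45603)
1/(z + G) = 1/((-11579293904/206487239971 - 3923766140*sqrt(443)/206487239971) - 292702) = 1/(-60439239693285546/206487239971 - 3923766140*sqrt(443)/206487239971)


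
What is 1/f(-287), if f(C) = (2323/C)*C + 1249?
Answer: 1/3572 ≈ 0.00027996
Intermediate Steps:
f(C) = 3572 (f(C) = 2323 + 1249 = 3572)
1/f(-287) = 1/3572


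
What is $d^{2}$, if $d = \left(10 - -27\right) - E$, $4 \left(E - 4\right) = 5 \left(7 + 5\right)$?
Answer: $324$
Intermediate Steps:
$E = 19$ ($E = 4 + \frac{5 \left(7 + 5\right)}{4} = 4 + \frac{5 \cdot 12}{4} = 4 + \frac{1}{4} \cdot 60 = 4 + 15 = 19$)
$d = 18$ ($d = \left(10 - -27\right) - 19 = \left(10 + 27\right) - 19 = 37 - 19 = 18$)
$d^{2} = 18^{2} = 324$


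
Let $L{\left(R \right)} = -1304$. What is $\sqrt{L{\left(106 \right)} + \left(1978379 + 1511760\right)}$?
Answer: $\sqrt{3488835} \approx 1867.8$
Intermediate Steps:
$\sqrt{L{\left(106 \right)} + \left(1978379 + 1511760\right)} = \sqrt{-1304 + \left(1978379 + 1511760\right)} = \sqrt{-1304 + 3490139} = \sqrt{3488835}$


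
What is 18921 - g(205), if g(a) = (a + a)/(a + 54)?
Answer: 4900129/259 ≈ 18919.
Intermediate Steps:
g(a) = 2*a/(54 + a) (g(a) = (2*a)/(54 + a) = 2*a/(54 + a))
18921 - g(205) = 18921 - 2*205/(54 + 205) = 18921 - 2*205/259 = 18921 - 1*410/259 = 18921 - 410/259 = 4900129/259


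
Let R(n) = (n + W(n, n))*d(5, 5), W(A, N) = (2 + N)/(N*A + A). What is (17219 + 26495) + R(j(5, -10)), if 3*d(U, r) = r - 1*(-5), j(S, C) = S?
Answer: 393583/9 ≈ 43731.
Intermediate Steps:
W(A, N) = (2 + N)/(A + A*N) (W(A, N) = (2 + N)/(A*N + A) = (2 + N)/(A + A*N))
d(U, r) = 5/3 + r/3 (d(U, r) = (r - 1*(-5))/3 = (r + 5)/3 = (5 + r)/3 = 5/3 + r/3)
R(n) = 10*n/3 + 10*(2 + n)/(3*n*(1 + n)) (R(n) = (n + (2 + n)/(n*(1 + n)))*(5/3 + (⅓)*5) = (n + (2 + n)/(n*(1 + n)))*(5/3 + 5/3) = (n + (2 + n)/(n*(1 + n)))*(10/3) = 10*n/3 + 10*(2 + n)/(3*n*(1 + n)))
(17219 + 26495) + R(j(5, -10)) = (17219 + 26495) + (10/3)*(2 + 5 + 5²*(1 + 5))/(5*(1 + 5)) = 43714 + (10/3)*(⅕)*(2 + 5 + 25*6)/6 = 43714 + (10/3)*(⅕)*(⅙)*(2 + 5 + 150) = 43714 + (10/3)*(⅕)*(⅙)*157 = 43714 + 157/9 = 393583/9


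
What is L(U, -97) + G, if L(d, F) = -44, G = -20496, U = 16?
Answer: -20540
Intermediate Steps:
L(U, -97) + G = -44 - 20496 = -20540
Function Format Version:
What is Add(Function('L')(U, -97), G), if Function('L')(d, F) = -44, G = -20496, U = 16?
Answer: -20540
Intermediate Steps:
Add(Function('L')(U, -97), G) = Add(-44, -20496) = -20540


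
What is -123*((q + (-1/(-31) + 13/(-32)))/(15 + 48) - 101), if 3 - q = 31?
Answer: 37135709/2976 ≈ 12478.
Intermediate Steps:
q = -28 (q = 3 - 1*31 = 3 - 31 = -28)
-123*((q + (-1/(-31) + 13/(-32)))/(15 + 48) - 101) = -123*((-28 + (-1/(-31) + 13/(-32)))/(15 + 48) - 101) = -123*((-28 + (-1*(-1/31) + 13*(-1/32)))/63 - 101) = -123*((-28 + (1/31 - 13/32))*(1/63) - 101) = -123*((-28 - 371/992)*(1/63) - 101) = -123*(-28147/992*1/63 - 101) = -123*(-4021/8928 - 101) = -123*(-905749/8928) = 37135709/2976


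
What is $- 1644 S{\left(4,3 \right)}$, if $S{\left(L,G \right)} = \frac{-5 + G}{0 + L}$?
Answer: $822$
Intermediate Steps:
$S{\left(L,G \right)} = \frac{-5 + G}{L}$
$- 1644 S{\left(4,3 \right)} = - 1644 \frac{-5 + 3}{4} = - 1644 \cdot \frac{1}{4} \left(-2\right) = \left(-1644\right) \left(- \frac{1}{2}\right) = 822$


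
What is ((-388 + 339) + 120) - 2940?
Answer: -2869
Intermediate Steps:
((-388 + 339) + 120) - 2940 = (-49 + 120) - 2940 = 71 - 2940 = -2869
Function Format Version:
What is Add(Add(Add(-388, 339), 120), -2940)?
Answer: -2869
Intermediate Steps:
Add(Add(Add(-388, 339), 120), -2940) = Add(Add(-49, 120), -2940) = Add(71, -2940) = -2869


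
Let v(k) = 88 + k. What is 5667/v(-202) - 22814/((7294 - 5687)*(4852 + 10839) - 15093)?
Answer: -11901079187/239403268 ≈ -49.711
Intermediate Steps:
5667/v(-202) - 22814/((7294 - 5687)*(4852 + 10839) - 15093) = 5667/(88 - 202) - 22814/((7294 - 5687)*(4852 + 10839) - 15093) = 5667/(-114) - 22814/(1607*15691 - 15093) = 5667*(-1/114) - 22814/(25215437 - 15093) = -1889/38 - 22814/25200344 = -1889/38 - 22814*1/25200344 = -1889/38 - 11407/12600172 = -11901079187/239403268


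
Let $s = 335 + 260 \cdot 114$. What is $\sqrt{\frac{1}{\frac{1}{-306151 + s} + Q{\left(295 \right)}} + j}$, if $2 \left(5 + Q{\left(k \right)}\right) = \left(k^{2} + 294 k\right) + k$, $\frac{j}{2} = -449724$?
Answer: $\frac{2 i \sqrt{2650513480424887352178354}}{3433262217} \approx 948.39 i$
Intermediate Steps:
$j = -899448$ ($j = 2 \left(-449724\right) = -899448$)
$Q{\left(k \right)} = -5 + \frac{k^{2}}{2} + \frac{295 k}{2}$ ($Q{\left(k \right)} = -5 + \frac{\left(k^{2} + 294 k\right) + k}{2} = -5 + \frac{k^{2} + 295 k}{2} = -5 + \left(\frac{k^{2}}{2} + \frac{295 k}{2}\right) = -5 + \frac{k^{2}}{2} + \frac{295 k}{2}$)
$s = 29975$ ($s = 335 + 29640 = 29975$)
$\sqrt{\frac{1}{\frac{1}{-306151 + s} + Q{\left(295 \right)}} + j} = \sqrt{\frac{1}{\frac{1}{-306151 + 29975} + \left(-5 + \frac{295^{2}}{2} + \frac{295}{2} \cdot 295\right)} - 899448} = \sqrt{\frac{1}{\frac{1}{-276176} + \left(-5 + \frac{1}{2} \cdot 87025 + \frac{87025}{2}\right)} - 899448} = \sqrt{\frac{1}{- \frac{1}{276176} + \left(-5 + \frac{87025}{2} + \frac{87025}{2}\right)} - 899448} = \sqrt{\frac{1}{- \frac{1}{276176} + 87020} - 899448} = \sqrt{\frac{1}{\frac{24032835519}{276176}} - 899448} = \sqrt{\frac{276176}{24032835519} - 899448} = \sqrt{- \frac{21616285841617336}{24032835519}} = \frac{2 i \sqrt{2650513480424887352178354}}{3433262217}$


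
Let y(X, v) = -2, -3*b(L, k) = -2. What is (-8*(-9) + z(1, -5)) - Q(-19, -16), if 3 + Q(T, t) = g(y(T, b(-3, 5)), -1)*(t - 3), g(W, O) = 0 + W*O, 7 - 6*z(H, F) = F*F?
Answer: 110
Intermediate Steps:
b(L, k) = ⅔ (b(L, k) = -⅓*(-2) = ⅔)
z(H, F) = 7/6 - F²/6 (z(H, F) = 7/6 - F*F/6 = 7/6 - F²/6)
g(W, O) = O*W (g(W, O) = 0 + O*W = O*W)
Q(T, t) = -9 + 2*t (Q(T, t) = -3 + (-1*(-2))*(t - 3) = -3 + 2*(-3 + t) = -3 + (-6 + 2*t) = -9 + 2*t)
(-8*(-9) + z(1, -5)) - Q(-19, -16) = (-8*(-9) + (7/6 - ⅙*(-5)²)) - (-9 + 2*(-16)) = (72 + (7/6 - ⅙*25)) - (-9 - 32) = (72 + (7/6 - 25/6)) - 1*(-41) = (72 - 3) + 41 = 69 + 41 = 110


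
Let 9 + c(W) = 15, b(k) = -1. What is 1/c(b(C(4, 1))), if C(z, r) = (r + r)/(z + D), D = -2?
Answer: ⅙ ≈ 0.16667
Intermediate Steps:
C(z, r) = 2*r/(-2 + z) (C(z, r) = (r + r)/(z - 2) = (2*r)/(-2 + z) = 2*r/(-2 + z))
c(W) = 6 (c(W) = -9 + 15 = 6)
1/c(b(C(4, 1))) = 1/6 = ⅙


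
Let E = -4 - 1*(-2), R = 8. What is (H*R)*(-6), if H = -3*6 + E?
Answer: 960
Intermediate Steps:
E = -2 (E = -4 + 2 = -2)
H = -20 (H = -3*6 - 2 = -18 - 2 = -20)
(H*R)*(-6) = -20*8*(-6) = -160*(-6) = 960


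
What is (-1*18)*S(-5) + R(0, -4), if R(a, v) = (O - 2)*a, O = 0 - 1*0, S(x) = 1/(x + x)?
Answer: 9/5 ≈ 1.8000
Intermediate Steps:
S(x) = 1/(2*x)
O = 0 (O = 0 + 0 = 0)
R(a, v) = -2*a (R(a, v) = (0 - 2)*a = -2*a)
(-1*18)*S(-5) + R(0, -4) = (-1*18)*((½)/(-5)) - 2*0 = -9*(-1)/5 + 0 = -18*(-⅒) + 0 = 9/5 + 0 = 9/5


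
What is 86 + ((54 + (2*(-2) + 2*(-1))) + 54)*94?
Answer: 9674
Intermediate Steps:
86 + ((54 + (2*(-2) + 2*(-1))) + 54)*94 = 86 + ((54 + (-4 - 2)) + 54)*94 = 86 + ((54 - 6) + 54)*94 = 86 + (48 + 54)*94 = 86 + 102*94 = 86 + 9588 = 9674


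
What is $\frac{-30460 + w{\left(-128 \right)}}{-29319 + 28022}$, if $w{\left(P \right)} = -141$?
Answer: $\frac{30601}{1297} \approx 23.594$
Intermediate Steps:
$\frac{-30460 + w{\left(-128 \right)}}{-29319 + 28022} = \frac{-30460 - 141}{-29319 + 28022} = - \frac{30601}{-1297} = \left(-30601\right) \left(- \frac{1}{1297}\right) = \frac{30601}{1297}$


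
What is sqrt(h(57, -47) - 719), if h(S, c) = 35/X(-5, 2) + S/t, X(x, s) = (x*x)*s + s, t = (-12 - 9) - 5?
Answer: 3*I*sqrt(54119)/26 ≈ 26.842*I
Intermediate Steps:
t = -26 (t = -21 - 5 = -26)
X(x, s) = s + s*x**2 (X(x, s) = x**2*s + s = s*x**2 + s = s + s*x**2)
h(S, c) = 35/52 - S/26 (h(S, c) = 35/((2*(1 + (-5)**2))) + S/(-26) = 35/((2*(1 + 25))) + S*(-1/26) = 35/((2*26)) - S/26 = 35/52 - S/26)
sqrt(h(57, -47) - 719) = sqrt((35/52 - 1/26*57) - 719) = sqrt((35/52 - 57/26) - 719) = sqrt(-79/52 - 719) = sqrt(-37467/52) = 3*I*sqrt(54119)/26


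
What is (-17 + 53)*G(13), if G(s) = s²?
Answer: 6084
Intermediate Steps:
(-17 + 53)*G(13) = (-17 + 53)*13² = 36*169 = 6084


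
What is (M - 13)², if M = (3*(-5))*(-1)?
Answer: 4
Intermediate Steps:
M = 15 (M = -15*(-1) = 15)
(M - 13)² = (15 - 13)² = 2² = 4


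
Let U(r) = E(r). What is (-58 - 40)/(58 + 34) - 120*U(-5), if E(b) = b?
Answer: 27551/46 ≈ 598.93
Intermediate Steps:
U(r) = r
(-58 - 40)/(58 + 34) - 120*U(-5) = (-58 - 40)/(58 + 34) - 120*(-5) = -98/92 + 600 = -98*1/92 + 600 = -49/46 + 600 = 27551/46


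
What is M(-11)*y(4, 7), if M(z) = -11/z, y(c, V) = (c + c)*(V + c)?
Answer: 88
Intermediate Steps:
y(c, V) = 2*c*(V + c) (y(c, V) = (2*c)*(V + c) = 2*c*(V + c))
M(-11)*y(4, 7) = (-11/(-11))*(2*4*(7 + 4)) = (-11*(-1/11))*(2*4*11) = 1*88 = 88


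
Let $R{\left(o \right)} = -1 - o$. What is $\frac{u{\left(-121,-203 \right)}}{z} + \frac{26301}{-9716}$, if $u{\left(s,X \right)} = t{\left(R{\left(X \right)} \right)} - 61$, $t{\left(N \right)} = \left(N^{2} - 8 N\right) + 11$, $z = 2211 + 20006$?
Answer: $- \frac{204064509}{215860372} \approx -0.94535$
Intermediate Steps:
$z = 22217$
$t{\left(N \right)} = 11 + N^{2} - 8 N$
$u{\left(s,X \right)} = -42 + \left(-1 - X\right)^{2} + 8 X$ ($u{\left(s,X \right)} = \left(11 + \left(-1 - X\right)^{2} - 8 \left(-1 - X\right)\right) - 61 = \left(11 + \left(-1 - X\right)^{2} + \left(8 + 8 X\right)\right) - 61 = \left(19 + \left(-1 - X\right)^{2} + 8 X\right) - 61 = -42 + \left(-1 - X\right)^{2} + 8 X$)
$\frac{u{\left(-121,-203 \right)}}{z} + \frac{26301}{-9716} = \frac{-41 + \left(-203\right)^{2} + 10 \left(-203\right)}{22217} + \frac{26301}{-9716} = \left(-41 + 41209 - 2030\right) \frac{1}{22217} + 26301 \left(- \frac{1}{9716}\right) = 39138 \cdot \frac{1}{22217} - \frac{26301}{9716} = \frac{39138}{22217} - \frac{26301}{9716} = - \frac{204064509}{215860372}$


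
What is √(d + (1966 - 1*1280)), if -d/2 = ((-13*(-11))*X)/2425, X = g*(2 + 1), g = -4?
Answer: √161697254/485 ≈ 26.219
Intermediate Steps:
X = -12 (X = -4*(2 + 1) = -4*3 = -12)
d = 3432/2425 (d = -2*-13*(-11)*(-12)/2425 = -2*143*(-12)/2425 = -(-3432)/2425 = -2*(-1716/2425) = 3432/2425 ≈ 1.4153)
√(d + (1966 - 1*1280)) = √(3432/2425 + (1966 - 1*1280)) = √(3432/2425 + (1966 - 1280)) = √(3432/2425 + 686) = √(1666982/2425) = √161697254/485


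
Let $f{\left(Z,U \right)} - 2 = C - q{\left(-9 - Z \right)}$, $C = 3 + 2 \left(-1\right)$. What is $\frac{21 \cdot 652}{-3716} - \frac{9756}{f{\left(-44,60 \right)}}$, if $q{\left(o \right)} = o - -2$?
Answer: $\frac{4473471}{15793} \approx 283.26$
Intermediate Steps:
$q{\left(o \right)} = 2 + o$ ($q{\left(o \right)} = o + 2 = 2 + o$)
$C = 1$ ($C = 3 - 2 = 1$)
$f{\left(Z,U \right)} = 10 + Z$ ($f{\left(Z,U \right)} = 2 - \left(-8 - Z\right) = 2 + \left(1 + \left(7 + Z\right)\right) = 2 + \left(8 + Z\right) = 10 + Z$)
$\frac{21 \cdot 652}{-3716} - \frac{9756}{f{\left(-44,60 \right)}} = \frac{21 \cdot 652}{-3716} - \frac{9756}{10 - 44} = 13692 \left(- \frac{1}{3716}\right) - \frac{9756}{-34} = - \frac{3423}{929} - - \frac{4878}{17} = - \frac{3423}{929} + \frac{4878}{17} = \frac{4473471}{15793}$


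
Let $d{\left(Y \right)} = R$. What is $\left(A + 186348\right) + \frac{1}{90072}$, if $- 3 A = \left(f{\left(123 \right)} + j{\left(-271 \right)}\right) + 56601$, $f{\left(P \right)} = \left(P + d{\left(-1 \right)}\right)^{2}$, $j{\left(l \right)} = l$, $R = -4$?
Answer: $\frac{14668315273}{90072} \approx 1.6285 \cdot 10^{5}$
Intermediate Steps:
$d{\left(Y \right)} = -4$
$f{\left(P \right)} = \left(-4 + P\right)^{2}$ ($f{\left(P \right)} = \left(P - 4\right)^{2} = \left(-4 + P\right)^{2}$)
$A = -23497$ ($A = - \frac{\left(\left(-4 + 123\right)^{2} - 271\right) + 56601}{3} = - \frac{\left(119^{2} - 271\right) + 56601}{3} = - \frac{\left(14161 - 271\right) + 56601}{3} = - \frac{13890 + 56601}{3} = \left(- \frac{1}{3}\right) 70491 = -23497$)
$\left(A + 186348\right) + \frac{1}{90072} = \left(-23497 + 186348\right) + \frac{1}{90072} = 162851 + \frac{1}{90072} = \frac{14668315273}{90072}$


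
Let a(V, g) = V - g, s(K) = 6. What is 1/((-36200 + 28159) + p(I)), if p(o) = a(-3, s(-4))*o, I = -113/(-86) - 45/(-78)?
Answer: -559/4504432 ≈ -0.00012410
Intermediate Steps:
I = 1057/559 (I = -113*(-1/86) - 45*(-1/78) = 113/86 + 15/26 = 1057/559 ≈ 1.8909)
p(o) = -9*o (p(o) = (-3 - 1*6)*o = (-3 - 6)*o = -9*o)
1/((-36200 + 28159) + p(I)) = 1/((-36200 + 28159) - 9*1057/559) = 1/(-8041 - 9513/559) = 1/(-4504432/559) = -559/4504432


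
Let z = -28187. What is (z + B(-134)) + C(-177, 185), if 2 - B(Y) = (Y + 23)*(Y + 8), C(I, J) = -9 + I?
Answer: -42357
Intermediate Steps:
B(Y) = 2 - (8 + Y)*(23 + Y) (B(Y) = 2 - (Y + 23)*(Y + 8) = 2 - (23 + Y)*(8 + Y) = 2 - (8 + Y)*(23 + Y))
(z + B(-134)) + C(-177, 185) = (-28187 + (-182 - 1*(-134)² - 31*(-134))) + (-9 - 177) = (-28187 + (-182 - 1*17956 + 4154)) - 186 = (-28187 + (-182 - 17956 + 4154)) - 186 = (-28187 - 13984) - 186 = -42171 - 186 = -42357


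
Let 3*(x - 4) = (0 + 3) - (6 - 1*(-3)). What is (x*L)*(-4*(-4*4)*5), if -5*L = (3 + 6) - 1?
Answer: -1024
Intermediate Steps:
x = 2 (x = 4 + ((0 + 3) - (6 - 1*(-3)))/3 = 4 + (3 - (6 + 3))/3 = 4 + (3 - 1*9)/3 = 4 + (3 - 9)/3 = 4 + (1/3)*(-6) = 4 - 2 = 2)
L = -8/5 (L = -((3 + 6) - 1)/5 = -(9 - 1)/5 = -1/5*8 = -8/5 ≈ -1.6000)
(x*L)*(-4*(-4*4)*5) = (2*(-8/5))*(-4*(-4*4)*5) = -(-64)*(-16*5)/5 = -(-64)*(-80)/5 = -16/5*320 = -1024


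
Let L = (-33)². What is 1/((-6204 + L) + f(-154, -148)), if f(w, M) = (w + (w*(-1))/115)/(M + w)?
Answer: -17365/88813197 ≈ -0.00019552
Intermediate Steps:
f(w, M) = 114*w/(115*(M + w)) (f(w, M) = (w - w*(1/115))/(M + w) = (w - w/115)/(M + w) = (114*w/115)/(M + w) = 114*w/(115*(M + w)))
L = 1089
1/((-6204 + L) + f(-154, -148)) = 1/((-6204 + 1089) + (114/115)*(-154)/(-148 - 154)) = 1/(-5115 + (114/115)*(-154)/(-302)) = 1/(-5115 + (114/115)*(-154)*(-1/302)) = 1/(-5115 + 8778/17365) = 1/(-88813197/17365) = -17365/88813197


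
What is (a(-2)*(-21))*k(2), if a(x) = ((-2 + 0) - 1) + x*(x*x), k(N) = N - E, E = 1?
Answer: 231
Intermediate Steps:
k(N) = -1 + N (k(N) = N - 1*1 = N - 1 = -1 + N)
a(x) = -3 + x**3 (a(x) = (-2 - 1) + x*x**2 = -3 + x**3)
(a(-2)*(-21))*k(2) = ((-3 + (-2)**3)*(-21))*(-1 + 2) = ((-3 - 8)*(-21))*1 = -11*(-21)*1 = 231*1 = 231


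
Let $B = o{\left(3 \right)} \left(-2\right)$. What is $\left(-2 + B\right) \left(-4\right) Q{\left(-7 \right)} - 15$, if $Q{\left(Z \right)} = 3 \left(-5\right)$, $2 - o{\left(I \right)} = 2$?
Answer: $-135$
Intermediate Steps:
$o{\left(I \right)} = 0$ ($o{\left(I \right)} = 2 - 2 = 0$)
$B = 0$ ($B = 0 \left(-2\right) = 0$)
$Q{\left(Z \right)} = -15$
$\left(-2 + B\right) \left(-4\right) Q{\left(-7 \right)} - 15 = \left(-2 + 0\right) \left(-4\right) \left(-15\right) - 15 = \left(-2\right) \left(-4\right) \left(-15\right) - 15 = 8 \left(-15\right) - 15 = -120 - 15 = -135$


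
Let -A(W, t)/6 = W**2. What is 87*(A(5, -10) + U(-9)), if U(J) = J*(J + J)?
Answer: 1044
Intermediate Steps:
U(J) = 2*J**2 (U(J) = J*(2*J) = 2*J**2)
A(W, t) = -6*W**2
87*(A(5, -10) + U(-9)) = 87*(-6*5**2 + 2*(-9)**2) = 87*(-6*25 + 2*81) = 87*(-150 + 162) = 87*12 = 1044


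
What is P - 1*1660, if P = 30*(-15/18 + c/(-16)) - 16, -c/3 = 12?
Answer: -3267/2 ≈ -1633.5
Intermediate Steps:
c = -36 (c = -3*12 = -36)
P = 53/2 (P = 30*(-15/18 - 36/(-16)) - 16 = 30*(-15*1/18 - 36*(-1/16)) - 16 = 30*(-⅚ + 9/4) - 16 = 30*(17/12) - 16 = 85/2 - 16 = 53/2 ≈ 26.500)
P - 1*1660 = 53/2 - 1*1660 = 53/2 - 1660 = -3267/2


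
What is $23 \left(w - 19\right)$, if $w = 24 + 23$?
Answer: $644$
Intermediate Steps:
$w = 47$
$23 \left(w - 19\right) = 23 \left(47 - 19\right) = 23 \cdot 28 = 644$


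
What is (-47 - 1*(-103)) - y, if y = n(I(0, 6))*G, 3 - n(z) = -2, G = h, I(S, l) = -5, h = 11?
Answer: 1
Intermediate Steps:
G = 11
n(z) = 5 (n(z) = 3 - 1*(-2) = 3 + 2 = 5)
y = 55 (y = 5*11 = 55)
(-47 - 1*(-103)) - y = (-47 - 1*(-103)) - 1*55 = (-47 + 103) - 55 = 56 - 55 = 1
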